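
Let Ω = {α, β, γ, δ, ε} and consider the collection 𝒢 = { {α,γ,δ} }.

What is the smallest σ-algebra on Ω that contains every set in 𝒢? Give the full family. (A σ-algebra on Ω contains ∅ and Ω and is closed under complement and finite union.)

|σ(𝒢)| = 4.  σ(𝒢) = { {}, {β,ε}, {α,γ,δ}, Ω }

Working:
Begin from { {}, {α,γ,δ}, Ω } (that is, 𝒢 plus ∅ and Ω).
Step 1: +1 →
  {β,ε}  = ᶜ of {α,γ,δ}
  — 4 sets.
Step 2 adds nothing — fixpoint reached.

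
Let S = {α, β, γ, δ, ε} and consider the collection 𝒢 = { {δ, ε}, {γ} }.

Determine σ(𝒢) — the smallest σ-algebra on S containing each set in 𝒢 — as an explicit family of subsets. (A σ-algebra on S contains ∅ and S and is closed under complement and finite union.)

Take S₀ = 𝒢 ∪ {∅, S} = { {}, {γ}, {δ, ε}, S }.
Round 1. New:
  {α, β, γ}  = ᶜ of {δ, ε}
  {γ, δ, ε}  = {γ} ∪ {δ, ε}
  {α, β, δ, ε}  = ᶜ of {γ}
  (now 7)
Round 2 adds 1:
  {α, β}  = ᶜ of {γ, δ, ε}
  (now 8)
Round 3: stable.

Hence σ(𝒢) has 8 members: { {}, {γ}, {α, β}, {δ, ε}, {α, β, γ}, {γ, δ, ε}, {α, β, δ, ε}, S }.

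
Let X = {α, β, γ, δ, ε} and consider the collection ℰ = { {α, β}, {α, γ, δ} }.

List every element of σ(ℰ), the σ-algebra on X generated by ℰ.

Seed the family with ℰ together with ∅ and X: { ∅, {α, β}, {α, γ, δ}, X }.
Step 1: +3 →
  {β, ε}  = ᶜ of {α, γ, δ}
  {γ, δ, ε}  = ᶜ of {α, β}
  {α, β, γ, δ}  = {α, β} ∪ {α, γ, δ}
  [7 total]
Step 2 (4 new):
  {ε}  = ᶜ of {α, β, γ, δ}
  {α, β, ε}  = {β, ε} ∪ {α, β}
  {α, γ, δ, ε}  = {γ, δ, ε} ∪ {α, γ, δ}
  {β, γ, δ, ε}  = {β, ε} ∪ {γ, δ, ε}
  [11 total]
Step 3: +3 →
  {α}  = ᶜ of {β, γ, δ, ε}
  {β}  = ᶜ of {α, γ, δ, ε}
  {γ, δ}  = ᶜ of {α, β, ε}
  [14 total]
Step 4 (2 new):
  {α, ε}  = {ε} ∪ {α}
  {β, γ, δ}  = {γ, δ} ∪ {β}
  [16 total]
Step 5: already closed under ᶜ and ∪.

Hence σ(ℰ) has 16 members: { ∅, {α}, {β}, {ε}, {α, β}, {α, ε}, {β, ε}, {γ, δ}, {α, β, ε}, {α, γ, δ}, {β, γ, δ}, {γ, δ, ε}, {α, β, γ, δ}, {α, γ, δ, ε}, {β, γ, δ, ε}, X }.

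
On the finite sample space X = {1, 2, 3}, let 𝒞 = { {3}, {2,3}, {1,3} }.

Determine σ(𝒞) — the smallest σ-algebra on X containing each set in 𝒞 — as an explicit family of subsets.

Seed the family with 𝒞 together with ∅ and X: { ∅, {3}, {1,3}, {2,3}, X }.
Pass 1: +3 →
  {1}  = {2,3}ᶜ
  {2}  = {1,3}ᶜ
  {1,2}  = {3}ᶜ
  — 8 sets.
Pass 2: no new sets; the family is a σ-algebra.

Hence σ(𝒞) has 8 members: { ∅, {1}, {2}, {3}, {1,2}, {1,3}, {2,3}, X }.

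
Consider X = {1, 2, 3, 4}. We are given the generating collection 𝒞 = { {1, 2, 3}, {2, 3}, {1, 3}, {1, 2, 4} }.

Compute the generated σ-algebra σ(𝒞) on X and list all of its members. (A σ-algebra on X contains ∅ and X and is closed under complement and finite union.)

Begin from { {}, {1, 3}, {2, 3}, {1, 2, 3}, {1, 2, 4}, X } (that is, 𝒞 plus ∅ and X).
Iteration 1. New:
  {3}  = ᶜ of {1, 2, 4}
  {4}  = ᶜ of {1, 2, 3}
  {1, 4}  = ᶜ of {2, 3}
  {2, 4}  = ᶜ of {1, 3}
Iteration 2 adds 3:
  {3, 4}  = {3} ∪ {4}
  {1, 3, 4}  = {3} ∪ {1, 4}
  {2, 3, 4}  = {3} ∪ {2, 4}
Iteration 3. New:
  {1}  = ᶜ of {2, 3, 4}
  {2}  = ᶜ of {1, 3, 4}
  {1, 2}  = ᶜ of {3, 4}
After Iteration 4 the family is unchanged; done.

Hence σ(𝒞) has 16 members: { {}, {1}, {2}, {3}, {4}, {1, 2}, {1, 3}, {1, 4}, {2, 3}, {2, 4}, {3, 4}, {1, 2, 3}, {1, 2, 4}, {1, 3, 4}, {2, 3, 4}, X }.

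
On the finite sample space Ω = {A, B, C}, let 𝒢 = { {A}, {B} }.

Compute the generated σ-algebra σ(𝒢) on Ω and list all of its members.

Begin from { ∅, {A}, {B}, Ω } (that is, 𝒢 plus ∅ and Ω).
Pass 1: +3 →
  {A, B}  = {A} ∪ {B}
  {A, C}  = complement {B}
  {B, C}  = complement {A}
  — 7 sets.
Pass 2: 1 new —
  {C}  = complement {A, B}
  — 8 sets.
Pass 3: stable.

|σ(𝒢)| = 8.  σ(𝒢) = { ∅, {A}, {B}, {C}, {A, B}, {A, C}, {B, C}, Ω }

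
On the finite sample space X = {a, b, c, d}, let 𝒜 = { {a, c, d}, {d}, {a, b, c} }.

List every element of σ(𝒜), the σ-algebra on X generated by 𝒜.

σ(𝒜) (8 sets): { ∅, {b}, {d}, {a, c}, {b, d}, {a, b, c}, {a, c, d}, X }

Working:
Seed the family with 𝒜 together with ∅ and X: { ∅, {d}, {a, b, c}, {a, c, d}, X }.
Iteration 1. New:
  {b}  = ᶜ of {a, c, d}
  [6 total]
Iteration 2 adds 1:
  {b, d}  = {d} ∪ {b}
  [7 total]
Iteration 3: +1 →
  {a, c}  = ᶜ of {b, d}
  [8 total]
After Iteration 4 the family is unchanged; done.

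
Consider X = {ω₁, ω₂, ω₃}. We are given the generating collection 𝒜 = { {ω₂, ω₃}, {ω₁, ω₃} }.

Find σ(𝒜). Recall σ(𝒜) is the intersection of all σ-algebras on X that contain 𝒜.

Seed the family with 𝒜 together with ∅ and X: { {}, {ω₁, ω₃}, {ω₂, ω₃}, X }.
Iteration 1 adds 2:
  {ω₁}  = X∖{ω₂, ω₃}
  {ω₂}  = X∖{ω₁, ω₃}
  [6 total]
Iteration 2: +1 →
  {ω₁, ω₂}  = {ω₂} ∪ {ω₁}
  [7 total]
Iteration 3 (1 new):
  {ω₃}  = X∖{ω₁, ω₂}
  [8 total]
Iteration 4: no new sets; the family is a σ-algebra.

σ(𝒜) = { {}, {ω₁}, {ω₂}, {ω₃}, {ω₁, ω₂}, {ω₁, ω₃}, {ω₂, ω₃}, X }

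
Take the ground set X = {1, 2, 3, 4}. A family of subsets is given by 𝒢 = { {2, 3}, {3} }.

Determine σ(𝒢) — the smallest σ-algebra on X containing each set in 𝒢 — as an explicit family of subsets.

Take S₀ = 𝒢 ∪ {∅, X} = { {}, {3}, {2, 3}, X }.
Iteration 1: +2 →
  {1, 4}  = ᶜ of {2, 3}
  {1, 2, 4}  = ᶜ of {3}
  (now 6)
Iteration 2. New:
  {1, 3, 4}  = {3} ∪ {1, 4}
  (now 7)
Iteration 3: +1 →
  {2}  = ᶜ of {1, 3, 4}
  (now 8)
Iteration 4: closed — nothing new.

σ(𝒢) = { {}, {2}, {3}, {1, 4}, {2, 3}, {1, 2, 4}, {1, 3, 4}, X }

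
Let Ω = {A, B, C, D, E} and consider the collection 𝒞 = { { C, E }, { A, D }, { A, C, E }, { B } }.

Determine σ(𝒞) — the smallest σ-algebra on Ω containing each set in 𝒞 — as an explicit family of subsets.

σ(𝒞) = { {  }, { A }, { B }, { D }, { A, B }, { A, D }, { B, D }, { C, E }, { A, B, D }, { A, C, E }, { B, C, E }, { C, D, E }, { A, B, C, E }, { A, C, D, E }, { B, C, D, E }, Ω }

Check:
Initial family (6 sets): { {  }, { B }, { A, D }, { C, E }, { A, C, E }, Ω }.
Iteration 1: 5 new —
  { B, D }  = complement { A, C, E }
  { A, B, D }  = complement { C, E }
  { B, C, E }  = complement { A, D }
  { A, B, C, E }  = { A, C, E } ∪ { B }
  { A, C, D, E }  = complement { B }
  (now 11)
Iteration 2: 2 new —
  { D }  = complement { A, B, C, E }
  { B, C, D, E }  = { B, C, E } ∪ { B, D }
  (now 13)
Iteration 3: +2 →
  { A }  = complement { B, C, D, E }
  { C, D, E }  = { D } ∪ { C, E }
  (now 15)
Iteration 4: +1 →
  { A, B }  = complement { C, D, E }
  (now 16)
Iteration 5: no new sets; the family is a σ-algebra.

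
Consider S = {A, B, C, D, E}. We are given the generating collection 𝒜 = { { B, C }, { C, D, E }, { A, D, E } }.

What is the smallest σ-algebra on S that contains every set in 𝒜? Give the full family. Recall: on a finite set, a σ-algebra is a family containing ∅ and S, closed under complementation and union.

Seed the family with 𝒜 together with ∅ and S: { {  }, { B, C }, { A, D, E }, { C, D, E }, S }.
Round 1: +3 →
  { A, B }  = S∖{ C, D, E }
  { A, C, D, E }  = { A, D, E } ∪ { C, D, E }
  { B, C, D, E }  = { C, D, E } ∪ { B, C }
  |family| = 8
Round 2: 4 new —
  { A }  = S∖{ B, C, D, E }
  { B }  = S∖{ A, C, D, E }
  { A, B, C }  = { B, C } ∪ { A, B }
  { A, B, D, E }  = { A, D, E } ∪ { A, B }
  |family| = 12
Round 3. New:
  { C }  = S∖{ A, B, D, E }
  { D, E }  = S∖{ A, B, C }
  |family| = 14
Round 4 adds 2:
  { A, C }  = { C } ∪ { A }
  { B, D, E }  = { D, E } ∪ { B }
  |family| = 16
Round 5: no new sets; the family is a σ-algebra.

|σ(𝒜)| = 16.  σ(𝒜) = { {  }, { A }, { B }, { C }, { A, B }, { A, C }, { B, C }, { D, E }, { A, B, C }, { A, D, E }, { B, D, E }, { C, D, E }, { A, B, D, E }, { A, C, D, E }, { B, C, D, E }, S }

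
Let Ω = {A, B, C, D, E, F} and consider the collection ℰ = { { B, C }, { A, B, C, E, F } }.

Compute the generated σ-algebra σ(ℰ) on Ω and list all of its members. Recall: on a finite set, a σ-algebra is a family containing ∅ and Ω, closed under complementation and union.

Initial family (4 sets): { {  }, { B, C }, { A, B, C, E, F }, Ω }.
Pass 1. New:
  { D }  = complement { A, B, C, E, F }
  { A, D, E, F }  = complement { B, C }
Pass 2: 1 new —
  { B, C, D }  = { B, C } ∪ { D }
Pass 3 adds 1:
  { A, E, F }  = complement { B, C, D }
Pass 4: closed — nothing new.

|σ(ℰ)| = 8.  σ(ℰ) = { {  }, { D }, { B, C }, { A, E, F }, { B, C, D }, { A, D, E, F }, { A, B, C, E, F }, Ω }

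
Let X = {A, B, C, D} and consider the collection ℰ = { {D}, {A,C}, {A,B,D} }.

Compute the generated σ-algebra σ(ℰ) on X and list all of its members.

σ(ℰ) (16 sets): { ∅, {A}, {B}, {C}, {D}, {A,B}, {A,C}, {A,D}, {B,C}, {B,D}, {C,D}, {A,B,C}, {A,B,D}, {A,C,D}, {B,C,D}, X }

Check:
Begin from { ∅, {D}, {A,C}, {A,B,D}, X } (that is, ℰ plus ∅ and X).
Iteration 1 adds 4:
  {C}  = {A,B,D}ᶜ
  {B,D}  = {A,C}ᶜ
  {A,B,C}  = {D}ᶜ
  {A,C,D}  = {A,C} ∪ {D}
  [9 total]
Iteration 2 adds 3:
  {B}  = {A,C,D}ᶜ
  {C,D}  = {C} ∪ {D}
  {B,C,D}  = {C} ∪ {B,D}
  [12 total]
Iteration 3 (3 new):
  {A}  = {B,C,D}ᶜ
  {A,B}  = {C,D}ᶜ
  {B,C}  = {C} ∪ {B}
  [15 total]
Iteration 4 adds 1:
  {A,D}  = {B,C}ᶜ
  [16 total]
Iteration 5: closed — nothing new.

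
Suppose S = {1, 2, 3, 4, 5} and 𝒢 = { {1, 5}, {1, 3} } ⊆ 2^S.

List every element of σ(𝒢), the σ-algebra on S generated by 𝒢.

Seed the family with 𝒢 together with ∅ and S: { ∅, {1, 3}, {1, 5}, S }.
Iteration 1. New:
  {1, 3, 5}  = {1, 3} ∪ {1, 5}
  {2, 3, 4}  = ᶜ of {1, 5}
  {2, 4, 5}  = ᶜ of {1, 3}
Iteration 2: +4 →
  {2, 4}  = ᶜ of {1, 3, 5}
  {1, 2, 3, 4}  = {2, 3, 4} ∪ {1, 3}
  {1, 2, 4, 5}  = {1, 5} ∪ {2, 4, 5}
  {2, 3, 4, 5}  = {2, 3, 4} ∪ {2, 4, 5}
Iteration 3: +3 →
  {1}  = ᶜ of {2, 3, 4, 5}
  {3}  = ᶜ of {1, 2, 4, 5}
  {5}  = ᶜ of {1, 2, 3, 4}
Iteration 4. New:
  {3, 5}  = {3} ∪ {5}
  {1, 2, 4}  = {2, 4} ∪ {1}
Iteration 5: already closed under ᶜ and ∪.

|σ(𝒢)| = 16.  σ(𝒢) = { ∅, {1}, {3}, {5}, {1, 3}, {1, 5}, {2, 4}, {3, 5}, {1, 2, 4}, {1, 3, 5}, {2, 3, 4}, {2, 4, 5}, {1, 2, 3, 4}, {1, 2, 4, 5}, {2, 3, 4, 5}, S }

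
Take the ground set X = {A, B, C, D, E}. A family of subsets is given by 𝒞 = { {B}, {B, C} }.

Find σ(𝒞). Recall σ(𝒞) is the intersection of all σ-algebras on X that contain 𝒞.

Answer: σ(𝒞) = { {}, {B}, {C}, {B, C}, {A, D, E}, {A, B, D, E}, {A, C, D, E}, X }

Check:
Start: 𝒞 ∪ {∅, X} = { {}, {B}, {B, C}, X }.
Step 1 (2 new):
  {A, D, E}  = X∖{B, C}
  {A, C, D, E}  = X∖{B}
  — 6 sets.
Step 2 adds 1:
  {A, B, D, E}  = {A, D, E} ∪ {B}
  — 7 sets.
Step 3 (1 new):
  {C}  = X∖{A, B, D, E}
  — 8 sets.
Step 4 adds nothing — fixpoint reached.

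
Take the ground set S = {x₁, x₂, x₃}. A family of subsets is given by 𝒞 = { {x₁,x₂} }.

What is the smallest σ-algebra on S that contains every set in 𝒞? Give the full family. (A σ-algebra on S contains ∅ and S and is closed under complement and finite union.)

Begin from { {}, {x₁,x₂}, S } (that is, 𝒞 plus ∅ and S).
Round 1: +1 →
  {x₃}  = complement {x₁,x₂}
  — 4 sets.
Round 2: stable.

Hence σ(𝒞) has 4 members: { {}, {x₃}, {x₁,x₂}, S }.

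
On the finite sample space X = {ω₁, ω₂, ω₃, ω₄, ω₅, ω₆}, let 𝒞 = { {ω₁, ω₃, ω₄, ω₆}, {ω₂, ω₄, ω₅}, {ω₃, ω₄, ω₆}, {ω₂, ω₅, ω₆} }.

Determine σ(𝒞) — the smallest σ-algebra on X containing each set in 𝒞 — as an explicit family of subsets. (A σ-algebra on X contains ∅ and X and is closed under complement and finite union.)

Start: 𝒞 ∪ {∅, X} = { ∅, {ω₂, ω₄, ω₅}, {ω₂, ω₅, ω₆}, {ω₃, ω₄, ω₆}, {ω₁, ω₃, ω₄, ω₆}, X }.
Pass 1: +6 →
  {ω₂, ω₅}  = complement {ω₁, ω₃, ω₄, ω₆}
  {ω₁, ω₂, ω₅}  = complement {ω₃, ω₄, ω₆}
  {ω₁, ω₃, ω₄}  = complement {ω₂, ω₅, ω₆}
  {ω₁, ω₃, ω₆}  = complement {ω₂, ω₄, ω₅}
  {ω₂, ω₄, ω₅, ω₆}  = {ω₂, ω₅, ω₆} ∪ {ω₂, ω₄, ω₅}
  {ω₂, ω₃, ω₄, ω₅, ω₆}  = {ω₃, ω₄, ω₆} ∪ {ω₂, ω₅, ω₆}
Pass 2 adds 7:
  {ω₁}  = complement {ω₂, ω₃, ω₄, ω₅, ω₆}
  {ω₁, ω₃}  = complement {ω₂, ω₄, ω₅, ω₆}
  {ω₁, ω₂, ω₄, ω₅}  = {ω₁, ω₂, ω₅} ∪ {ω₂, ω₄, ω₅}
  {ω₁, ω₂, ω₅, ω₆}  = {ω₂, ω₅, ω₆} ∪ {ω₁, ω₂, ω₅}
  {ω₁, ω₂, ω₃, ω₄, ω₅}  = {ω₂, ω₅} ∪ {ω₁, ω₃, ω₄}
  {ω₁, ω₂, ω₃, ω₅, ω₆}  = {ω₂, ω₅} ∪ {ω₁, ω₃, ω₆}
  {ω₁, ω₂, ω₄, ω₅, ω₆}  = {ω₁, ω₂, ω₅} ∪ {ω₂, ω₄, ω₅, ω₆}
Pass 3: +6 →
  {ω₃}  = complement {ω₁, ω₂, ω₄, ω₅, ω₆}
  {ω₄}  = complement {ω₁, ω₂, ω₃, ω₅, ω₆}
  {ω₆}  = complement {ω₁, ω₂, ω₃, ω₄, ω₅}
  {ω₃, ω₄}  = complement {ω₁, ω₂, ω₅, ω₆}
  {ω₃, ω₆}  = complement {ω₁, ω₂, ω₄, ω₅}
  {ω₁, ω₂, ω₃, ω₅}  = {ω₂, ω₅} ∪ {ω₁, ω₃}
Pass 4. New:
  {ω₁, ω₄}  = {ω₁} ∪ {ω₄}
  {ω₁, ω₆}  = {ω₁} ∪ {ω₆}
  {ω₄, ω₆}  = complement {ω₁, ω₂, ω₃, ω₅}
  {ω₂, ω₃, ω₅}  = {ω₂, ω₅} ∪ {ω₃}
  {ω₂, ω₃, ω₄, ω₅}  = {ω₂, ω₅} ∪ {ω₃, ω₄}
  {ω₂, ω₃, ω₅, ω₆}  = {ω₂, ω₅} ∪ {ω₃, ω₆}
Pass 5 (1 new):
  {ω₁, ω₄, ω₆}  = complement {ω₂, ω₃, ω₅}
Pass 6 adds nothing — fixpoint reached.

|σ(𝒞)| = 32.  σ(𝒞) = { ∅, {ω₁}, {ω₃}, {ω₄}, {ω₆}, {ω₁, ω₃}, {ω₁, ω₄}, {ω₁, ω₆}, {ω₂, ω₅}, {ω₃, ω₄}, {ω₃, ω₆}, {ω₄, ω₆}, {ω₁, ω₂, ω₅}, {ω₁, ω₃, ω₄}, {ω₁, ω₃, ω₆}, {ω₁, ω₄, ω₆}, {ω₂, ω₃, ω₅}, {ω₂, ω₄, ω₅}, {ω₂, ω₅, ω₆}, {ω₃, ω₄, ω₆}, {ω₁, ω₂, ω₃, ω₅}, {ω₁, ω₂, ω₄, ω₅}, {ω₁, ω₂, ω₅, ω₆}, {ω₁, ω₃, ω₄, ω₆}, {ω₂, ω₃, ω₄, ω₅}, {ω₂, ω₃, ω₅, ω₆}, {ω₂, ω₄, ω₅, ω₆}, {ω₁, ω₂, ω₃, ω₄, ω₅}, {ω₁, ω₂, ω₃, ω₅, ω₆}, {ω₁, ω₂, ω₄, ω₅, ω₆}, {ω₂, ω₃, ω₄, ω₅, ω₆}, X }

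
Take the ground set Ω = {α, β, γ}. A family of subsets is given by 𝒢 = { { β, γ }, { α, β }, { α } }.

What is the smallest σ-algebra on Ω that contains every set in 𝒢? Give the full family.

Answer: σ(𝒢) = { {  }, { α }, { β }, { γ }, { α, β }, { α, γ }, { β, γ }, Ω }

Trace:
Start: 𝒢 ∪ {∅, Ω} = { {  }, { α }, { α, β }, { β, γ }, Ω }.
Iteration 1 adds 1:
  { γ }  = ᶜ of { α, β }
  |family| = 6
Iteration 2 (1 new):
  { α, γ }  = { γ } ∪ { α }
  |family| = 7
Iteration 3: 1 new —
  { β }  = ᶜ of { α, γ }
  |family| = 8
Iteration 4: no new sets; the family is a σ-algebra.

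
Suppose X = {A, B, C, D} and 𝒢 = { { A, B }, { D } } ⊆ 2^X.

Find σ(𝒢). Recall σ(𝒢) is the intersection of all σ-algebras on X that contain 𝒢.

Begin from { {}, { D }, { A, B }, X } (that is, 𝒢 plus ∅ and X).
Iteration 1 adds 3:
  { C, D }  = ᶜ of { A, B }
  { A, B, C }  = ᶜ of { D }
  { A, B, D }  = { A, B } ∪ { D }
  — 7 sets.
Iteration 2: +1 →
  { C }  = ᶜ of { A, B, D }
  — 8 sets.
Iteration 3 adds nothing — fixpoint reached.

σ(𝒢) = { {}, { C }, { D }, { A, B }, { C, D }, { A, B, C }, { A, B, D }, X }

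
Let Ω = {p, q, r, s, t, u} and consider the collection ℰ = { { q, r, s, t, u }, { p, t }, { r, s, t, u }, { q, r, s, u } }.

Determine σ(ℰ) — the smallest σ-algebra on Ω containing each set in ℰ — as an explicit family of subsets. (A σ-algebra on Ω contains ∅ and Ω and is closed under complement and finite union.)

Begin from { ∅, { p, t }, { q, r, s, u }, { r, s, t, u }, { q, r, s, t, u }, Ω } (that is, ℰ plus ∅ and Ω).
Iteration 1: +3 →
  { p }  = complement { q, r, s, t, u }
  { p, q }  = complement { r, s, t, u }
  { p, r, s, t, u }  = { r, s, t, u } ∪ { p, t }
  — 9 sets.
Iteration 2 (3 new):
  { q }  = complement { p, r, s, t, u }
  { p, q, t }  = { p, q } ∪ { p, t }
  { p, q, r, s, u }  = { p, q } ∪ { q, r, s, u }
  — 12 sets.
Iteration 3 (2 new):
  { t }  = complement { p, q, r, s, u }
  { r, s, u }  = complement { p, q, t }
  — 14 sets.
Iteration 4 (2 new):
  { q, t }  = { q } ∪ { t }
  { p, r, s, u }  = { r, s, u } ∪ { p }
  — 16 sets.
Iteration 5: closed — nothing new.

Therefore σ(ℰ) = { ∅, { p }, { q }, { t }, { p, q }, { p, t }, { q, t }, { p, q, t }, { r, s, u }, { p, r, s, u }, { q, r, s, u }, { r, s, t, u }, { p, q, r, s, u }, { p, r, s, t, u }, { q, r, s, t, u }, Ω } (|σ(ℰ)| = 16).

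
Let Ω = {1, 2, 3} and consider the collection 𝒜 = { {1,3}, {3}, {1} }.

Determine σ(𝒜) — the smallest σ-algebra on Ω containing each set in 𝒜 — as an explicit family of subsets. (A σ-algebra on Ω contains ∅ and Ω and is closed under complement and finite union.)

Initial family (5 sets): { {}, {1}, {3}, {1,3}, Ω }.
Iteration 1: +3 →
  {2}  = ᶜ of {1,3}
  {1,2}  = ᶜ of {3}
  {2,3}  = ᶜ of {1}
  |family| = 8
Iteration 2 adds nothing — fixpoint reached.

|σ(𝒜)| = 8.  σ(𝒜) = { {}, {1}, {2}, {3}, {1,2}, {1,3}, {2,3}, Ω }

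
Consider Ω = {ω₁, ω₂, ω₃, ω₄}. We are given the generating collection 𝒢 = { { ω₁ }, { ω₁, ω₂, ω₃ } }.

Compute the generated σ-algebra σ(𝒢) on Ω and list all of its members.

|σ(𝒢)| = 8.  σ(𝒢) = { {  }, { ω₁ }, { ω₄ }, { ω₁, ω₄ }, { ω₂, ω₃ }, { ω₁, ω₂, ω₃ }, { ω₂, ω₃, ω₄ }, Ω }

Derivation:
Initial family (4 sets): { {  }, { ω₁ }, { ω₁, ω₂, ω₃ }, Ω }.
Pass 1. New:
  { ω₄ }  = Ω∖{ ω₁, ω₂, ω₃ }
  { ω₂, ω₃, ω₄ }  = Ω∖{ ω₁ }
  |family| = 6
Pass 2. New:
  { ω₁, ω₄ }  = { ω₄ } ∪ { ω₁ }
  |family| = 7
Pass 3: 1 new —
  { ω₂, ω₃ }  = Ω∖{ ω₁, ω₄ }
  |family| = 8
Pass 4: already closed under ᶜ and ∪.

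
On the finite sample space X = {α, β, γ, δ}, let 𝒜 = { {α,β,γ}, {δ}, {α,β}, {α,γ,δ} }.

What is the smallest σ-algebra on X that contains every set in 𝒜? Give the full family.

Start: 𝒜 ∪ {∅, X} = { ∅, {δ}, {α,β}, {α,β,γ}, {α,γ,δ}, X }.
Iteration 1 (3 new):
  {β}  = {α,γ,δ}ᶜ
  {γ,δ}  = {α,β}ᶜ
  {α,β,δ}  = {α,β} ∪ {δ}
  — 9 sets.
Iteration 2: +3 →
  {γ}  = {α,β,δ}ᶜ
  {β,δ}  = {β} ∪ {δ}
  {β,γ,δ}  = {γ,δ} ∪ {β}
  — 12 sets.
Iteration 3: 3 new —
  {α}  = {β,γ,δ}ᶜ
  {α,γ}  = {β,δ}ᶜ
  {β,γ}  = {γ} ∪ {β}
  — 15 sets.
Iteration 4 (1 new):
  {α,δ}  = {β,γ}ᶜ
  — 16 sets.
After Iteration 5 the family is unchanged; done.

Therefore σ(𝒜) = { ∅, {α}, {β}, {γ}, {δ}, {α,β}, {α,γ}, {α,δ}, {β,γ}, {β,δ}, {γ,δ}, {α,β,γ}, {α,β,δ}, {α,γ,δ}, {β,γ,δ}, X } (|σ(𝒜)| = 16).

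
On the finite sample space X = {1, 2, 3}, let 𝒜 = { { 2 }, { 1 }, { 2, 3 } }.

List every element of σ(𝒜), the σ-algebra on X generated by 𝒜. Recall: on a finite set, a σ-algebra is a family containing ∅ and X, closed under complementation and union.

Initial family (5 sets): { {}, { 1 }, { 2 }, { 2, 3 }, X }.
Iteration 1 adds 2:
  { 1, 2 }  = { 2 } ∪ { 1 }
  { 1, 3 }  = { 2 }ᶜ
Iteration 2 (1 new):
  { 3 }  = { 1, 2 }ᶜ
Iteration 3: already closed under ᶜ and ∪.

σ(𝒜) = { {}, { 1 }, { 2 }, { 3 }, { 1, 2 }, { 1, 3 }, { 2, 3 }, X }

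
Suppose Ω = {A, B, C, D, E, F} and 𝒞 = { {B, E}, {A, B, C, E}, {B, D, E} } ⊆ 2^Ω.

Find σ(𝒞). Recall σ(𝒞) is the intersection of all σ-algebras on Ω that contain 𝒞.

Start: 𝒞 ∪ {∅, Ω} = { {}, {B, E}, {B, D, E}, {A, B, C, E}, Ω }.
Round 1 (4 new):
  {D, F}  = complement {A, B, C, E}
  {A, C, F}  = complement {B, D, E}
  {A, C, D, F}  = complement {B, E}
  {A, B, C, D, E}  = {A, B, C, E} ∪ {B, D, E}
  — 9 sets.
Round 2 (3 new):
  {F}  = complement {A, B, C, D, E}
  {B, D, E, F}  = {B, E} ∪ {D, F}
  {A, B, C, E, F}  = {B, E} ∪ {A, C, F}
  — 12 sets.
Round 3: 3 new —
  {D}  = complement {A, B, C, E, F}
  {A, C}  = complement {B, D, E, F}
  {B, E, F}  = {B, E} ∪ {F}
  — 15 sets.
Round 4 adds 1:
  {A, C, D}  = complement {B, E, F}
  — 16 sets.
Round 5: closed — nothing new.

σ(𝒞) = { {}, {D}, {F}, {A, C}, {B, E}, {D, F}, {A, C, D}, {A, C, F}, {B, D, E}, {B, E, F}, {A, B, C, E}, {A, C, D, F}, {B, D, E, F}, {A, B, C, D, E}, {A, B, C, E, F}, Ω }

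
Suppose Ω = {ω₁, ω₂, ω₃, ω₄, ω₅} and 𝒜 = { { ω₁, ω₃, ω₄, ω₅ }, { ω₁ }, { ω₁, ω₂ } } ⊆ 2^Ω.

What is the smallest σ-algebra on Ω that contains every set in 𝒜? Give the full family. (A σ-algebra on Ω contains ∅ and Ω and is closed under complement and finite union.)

Seed the family with 𝒜 together with ∅ and Ω: { ∅, { ω₁ }, { ω₁, ω₂ }, { ω₁, ω₃, ω₄, ω₅ }, Ω }.
Iteration 1. New:
  { ω₂ }  = { ω₁, ω₃, ω₄, ω₅ }ᶜ
  { ω₃, ω₄, ω₅ }  = { ω₁, ω₂ }ᶜ
  { ω₂, ω₃, ω₄, ω₅ }  = { ω₁ }ᶜ
  (now 8)
Iteration 2: no new sets; the family is a σ-algebra.

σ(𝒜) = { ∅, { ω₁ }, { ω₂ }, { ω₁, ω₂ }, { ω₃, ω₄, ω₅ }, { ω₁, ω₃, ω₄, ω₅ }, { ω₂, ω₃, ω₄, ω₅ }, Ω }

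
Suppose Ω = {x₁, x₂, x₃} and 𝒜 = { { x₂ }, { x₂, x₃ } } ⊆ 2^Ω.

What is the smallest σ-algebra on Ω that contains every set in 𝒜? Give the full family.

Begin from { {  }, { x₂ }, { x₂, x₃ }, Ω } (that is, 𝒜 plus ∅ and Ω).
Pass 1. New:
  { x₁ }  = ᶜ of { x₂, x₃ }
  { x₁, x₃ }  = ᶜ of { x₂ }
  |family| = 6
Pass 2: +1 →
  { x₁, x₂ }  = { x₂ } ∪ { x₁ }
  |family| = 7
Pass 3 adds 1:
  { x₃ }  = ᶜ of { x₁, x₂ }
  |family| = 8
Pass 4 adds nothing — fixpoint reached.

Hence σ(𝒜) has 8 members: { {  }, { x₁ }, { x₂ }, { x₃ }, { x₁, x₂ }, { x₁, x₃ }, { x₂, x₃ }, Ω }.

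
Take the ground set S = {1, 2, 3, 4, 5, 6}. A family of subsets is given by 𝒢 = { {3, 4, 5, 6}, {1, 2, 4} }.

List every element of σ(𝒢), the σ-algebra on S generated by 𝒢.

|σ(𝒢)| = 8.  σ(𝒢) = { {}, {4}, {1, 2}, {1, 2, 4}, {3, 5, 6}, {3, 4, 5, 6}, {1, 2, 3, 5, 6}, S }

Check:
Seed the family with 𝒢 together with ∅ and S: { {}, {1, 2, 4}, {3, 4, 5, 6}, S }.
Pass 1 (2 new):
  {1, 2}  = {3, 4, 5, 6}ᶜ
  {3, 5, 6}  = {1, 2, 4}ᶜ
  — 6 sets.
Pass 2 (1 new):
  {1, 2, 3, 5, 6}  = {1, 2} ∪ {3, 5, 6}
  — 7 sets.
Pass 3: +1 →
  {4}  = {1, 2, 3, 5, 6}ᶜ
  — 8 sets.
Pass 4: closed — nothing new.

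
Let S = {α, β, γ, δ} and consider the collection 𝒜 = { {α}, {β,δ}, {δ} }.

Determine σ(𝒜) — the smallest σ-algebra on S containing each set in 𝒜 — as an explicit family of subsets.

Seed the family with 𝒜 together with ∅ and S: { {}, {α}, {δ}, {β,δ}, S }.
Step 1 adds 5:
  {α,γ}  = {β,δ}ᶜ
  {α,δ}  = {δ} ∪ {α}
  {α,β,γ}  = {δ}ᶜ
  {α,β,δ}  = {β,δ} ∪ {α}
  {β,γ,δ}  = {α}ᶜ
  (now 10)
Step 2 adds 3:
  {γ}  = {α,β,δ}ᶜ
  {β,γ}  = {α,δ}ᶜ
  {α,γ,δ}  = {α,δ} ∪ {α,γ}
  (now 13)
Step 3. New:
  {β}  = {α,γ,δ}ᶜ
  {γ,δ}  = {γ} ∪ {δ}
  (now 15)
Step 4. New:
  {α,β}  = {γ,δ}ᶜ
  (now 16)
Step 5: already closed under ᶜ and ∪.

|σ(𝒜)| = 16.  σ(𝒜) = { {}, {α}, {β}, {γ}, {δ}, {α,β}, {α,γ}, {α,δ}, {β,γ}, {β,δ}, {γ,δ}, {α,β,γ}, {α,β,δ}, {α,γ,δ}, {β,γ,δ}, S }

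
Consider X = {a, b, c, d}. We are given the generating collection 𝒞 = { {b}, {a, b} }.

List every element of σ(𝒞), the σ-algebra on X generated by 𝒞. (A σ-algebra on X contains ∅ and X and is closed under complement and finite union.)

Initial family (4 sets): { {}, {b}, {a, b}, X }.
Pass 1: 2 new —
  {c, d}  = ᶜ of {a, b}
  {a, c, d}  = ᶜ of {b}
  (now 6)
Pass 2: 1 new —
  {b, c, d}  = {c, d} ∪ {b}
  (now 7)
Pass 3. New:
  {a}  = ᶜ of {b, c, d}
  (now 8)
Pass 4: closed — nothing new.

|σ(𝒞)| = 8.  σ(𝒞) = { {}, {a}, {b}, {a, b}, {c, d}, {a, c, d}, {b, c, d}, X }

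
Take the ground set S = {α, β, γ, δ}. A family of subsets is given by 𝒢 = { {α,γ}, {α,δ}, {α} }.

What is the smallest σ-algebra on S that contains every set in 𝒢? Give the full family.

Begin from { {}, {α}, {α,γ}, {α,δ}, S } (that is, 𝒢 plus ∅ and S).
Pass 1: 4 new —
  {β,γ}  = ᶜ of {α,δ}
  {β,δ}  = ᶜ of {α,γ}
  {α,γ,δ}  = {α,δ} ∪ {α,γ}
  {β,γ,δ}  = ᶜ of {α}
  — 9 sets.
Pass 2 adds 3:
  {β}  = ᶜ of {α,γ,δ}
  {α,β,γ}  = {β,γ} ∪ {α,γ}
  {α,β,δ}  = {α,δ} ∪ {β,δ}
  — 12 sets.
Pass 3: 3 new —
  {γ}  = ᶜ of {α,β,δ}
  {δ}  = ᶜ of {α,β,γ}
  {α,β}  = {β} ∪ {α}
  — 15 sets.
Pass 4. New:
  {γ,δ}  = ᶜ of {α,β}
  — 16 sets.
Pass 5: stable.

Hence σ(𝒢) has 16 members: { {}, {α}, {β}, {γ}, {δ}, {α,β}, {α,γ}, {α,δ}, {β,γ}, {β,δ}, {γ,δ}, {α,β,γ}, {α,β,δ}, {α,γ,δ}, {β,γ,δ}, S }.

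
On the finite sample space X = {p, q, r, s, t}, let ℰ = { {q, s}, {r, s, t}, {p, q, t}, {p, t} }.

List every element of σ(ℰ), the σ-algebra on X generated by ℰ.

σ(ℰ) (32 sets): { ∅, {p}, {q}, {r}, {s}, {t}, {p, q}, {p, r}, {p, s}, {p, t}, {q, r}, {q, s}, {q, t}, {r, s}, {r, t}, {s, t}, {p, q, r}, {p, q, s}, {p, q, t}, {p, r, s}, {p, r, t}, {p, s, t}, {q, r, s}, {q, r, t}, {q, s, t}, {r, s, t}, {p, q, r, s}, {p, q, r, t}, {p, q, s, t}, {p, r, s, t}, {q, r, s, t}, X }

Check:
Initial family (6 sets): { ∅, {p, t}, {q, s}, {p, q, t}, {r, s, t}, X }.
Pass 1: 7 new —
  {p, q}  = X∖{r, s, t}
  {r, s}  = X∖{p, q, t}
  {p, r, t}  = X∖{q, s}
  {q, r, s}  = X∖{p, t}
  {p, q, s, t}  = {p, q, t} ∪ {q, s}
  {p, r, s, t}  = {r, s, t} ∪ {p, t}
  {q, r, s, t}  = {r, s, t} ∪ {q, s}
  |family| = 13
Pass 2 (6 new):
  {p}  = X∖{q, r, s, t}
  {q}  = X∖{p, r, s, t}
  {r}  = X∖{p, q, s, t}
  {p, q, s}  = {p, q} ∪ {q, s}
  {p, q, r, s}  = {r, s} ∪ {p, q}
  {p, q, r, t}  = {p, q} ∪ {p, r, t}
  |family| = 19
Pass 3: 7 new —
  {s}  = X∖{p, q, r, t}
  {t}  = X∖{p, q, r, s}
  {p, r}  = {r} ∪ {p}
  {q, r}  = {q} ∪ {r}
  {r, t}  = X∖{p, q, s}
  {p, q, r}  = {p, q} ∪ {r}
  {p, r, s}  = {r, s} ∪ {p}
  |family| = 26
Pass 4 adds 6:
  {p, s}  = {s} ∪ {p}
  {q, t}  = X∖{p, r, s}
  {s, t}  = X∖{p, q, r}
  {p, s, t}  = X∖{q, r}
  {q, r, t}  = {q} ∪ {r, t}
  {q, s, t}  = X∖{p, r}
  |family| = 32
Pass 5: already closed under ᶜ and ∪.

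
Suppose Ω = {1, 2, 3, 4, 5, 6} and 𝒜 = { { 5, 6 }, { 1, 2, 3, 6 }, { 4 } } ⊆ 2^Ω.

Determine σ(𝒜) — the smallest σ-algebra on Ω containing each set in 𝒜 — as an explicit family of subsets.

|σ(𝒜)| = 16.  σ(𝒜) = { {}, { 4 }, { 5 }, { 6 }, { 4, 5 }, { 4, 6 }, { 5, 6 }, { 1, 2, 3 }, { 4, 5, 6 }, { 1, 2, 3, 4 }, { 1, 2, 3, 5 }, { 1, 2, 3, 6 }, { 1, 2, 3, 4, 5 }, { 1, 2, 3, 4, 6 }, { 1, 2, 3, 5, 6 }, Ω }

Derivation:
Start: 𝒜 ∪ {∅, Ω} = { {}, { 4 }, { 5, 6 }, { 1, 2, 3, 6 }, Ω }.
Step 1 adds 5:
  { 4, 5 }  = complement { 1, 2, 3, 6 }
  { 4, 5, 6 }  = { 5, 6 } ∪ { 4 }
  { 1, 2, 3, 4 }  = complement { 5, 6 }
  { 1, 2, 3, 4, 6 }  = { 4 } ∪ { 1, 2, 3, 6 }
  { 1, 2, 3, 5, 6 }  = complement { 4 }
Step 2 adds 3:
  { 5 }  = complement { 1, 2, 3, 4, 6 }
  { 1, 2, 3 }  = complement { 4, 5, 6 }
  { 1, 2, 3, 4, 5 }  = { 4, 5 } ∪ { 1, 2, 3, 4 }
Step 3 adds 2:
  { 6 }  = complement { 1, 2, 3, 4, 5 }
  { 1, 2, 3, 5 }  = { 1, 2, 3 } ∪ { 5 }
Step 4 adds 1:
  { 4, 6 }  = complement { 1, 2, 3, 5 }
After Step 5 the family is unchanged; done.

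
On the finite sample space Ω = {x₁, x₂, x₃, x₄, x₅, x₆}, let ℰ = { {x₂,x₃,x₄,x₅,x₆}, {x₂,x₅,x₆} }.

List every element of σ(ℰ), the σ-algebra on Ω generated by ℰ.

σ(ℰ) = { ∅, {x₁}, {x₃,x₄}, {x₁,x₃,x₄}, {x₂,x₅,x₆}, {x₁,x₂,x₅,x₆}, {x₂,x₃,x₄,x₅,x₆}, Ω }

Working:
Begin from { ∅, {x₂,x₅,x₆}, {x₂,x₃,x₄,x₅,x₆}, Ω } (that is, ℰ plus ∅ and Ω).
Iteration 1 adds 2:
  {x₁}  = Ω∖{x₂,x₃,x₄,x₅,x₆}
  {x₁,x₃,x₄}  = Ω∖{x₂,x₅,x₆}
  (now 6)
Iteration 2. New:
  {x₁,x₂,x₅,x₆}  = {x₂,x₅,x₆} ∪ {x₁}
  (now 7)
Iteration 3 adds 1:
  {x₃,x₄}  = Ω∖{x₁,x₂,x₅,x₆}
  (now 8)
After Iteration 4 the family is unchanged; done.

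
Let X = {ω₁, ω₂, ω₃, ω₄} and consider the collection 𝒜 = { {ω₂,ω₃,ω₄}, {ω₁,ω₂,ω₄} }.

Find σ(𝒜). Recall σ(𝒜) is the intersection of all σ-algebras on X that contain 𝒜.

Initial family (4 sets): { {}, {ω₁,ω₂,ω₄}, {ω₂,ω₃,ω₄}, X }.
Iteration 1 (2 new):
  {ω₁}  = X∖{ω₂,ω₃,ω₄}
  {ω₃}  = X∖{ω₁,ω₂,ω₄}
Iteration 2: 1 new —
  {ω₁,ω₃}  = {ω₃} ∪ {ω₁}
Iteration 3: 1 new —
  {ω₂,ω₄}  = X∖{ω₁,ω₃}
Iteration 4: no new sets; the family is a σ-algebra.

σ(𝒜) = { {}, {ω₁}, {ω₃}, {ω₁,ω₃}, {ω₂,ω₄}, {ω₁,ω₂,ω₄}, {ω₂,ω₃,ω₄}, X }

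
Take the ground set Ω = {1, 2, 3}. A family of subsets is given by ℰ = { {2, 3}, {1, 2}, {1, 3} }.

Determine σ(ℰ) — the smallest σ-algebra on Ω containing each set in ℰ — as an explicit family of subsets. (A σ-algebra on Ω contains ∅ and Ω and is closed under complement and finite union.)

σ(ℰ) (8 sets): { {}, {1}, {2}, {3}, {1, 2}, {1, 3}, {2, 3}, Ω }

Derivation:
Begin from { {}, {1, 2}, {1, 3}, {2, 3}, Ω } (that is, ℰ plus ∅ and Ω).
Iteration 1: +3 →
  {1}  = complement {2, 3}
  {2}  = complement {1, 3}
  {3}  = complement {1, 2}
  [8 total]
After Iteration 2 the family is unchanged; done.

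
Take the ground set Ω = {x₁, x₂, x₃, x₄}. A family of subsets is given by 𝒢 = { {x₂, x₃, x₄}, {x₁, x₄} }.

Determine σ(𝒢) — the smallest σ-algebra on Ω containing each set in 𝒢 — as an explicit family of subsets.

σ(𝒢) = { ∅, {x₁}, {x₄}, {x₁, x₄}, {x₂, x₃}, {x₁, x₂, x₃}, {x₂, x₃, x₄}, Ω }

Derivation:
Start: 𝒢 ∪ {∅, Ω} = { ∅, {x₁, x₄}, {x₂, x₃, x₄}, Ω }.
Iteration 1. New:
  {x₁}  = ᶜ of {x₂, x₃, x₄}
  {x₂, x₃}  = ᶜ of {x₁, x₄}
  (now 6)
Iteration 2 (1 new):
  {x₁, x₂, x₃}  = {x₂, x₃} ∪ {x₁}
  (now 7)
Iteration 3 adds 1:
  {x₄}  = ᶜ of {x₁, x₂, x₃}
  (now 8)
After Iteration 4 the family is unchanged; done.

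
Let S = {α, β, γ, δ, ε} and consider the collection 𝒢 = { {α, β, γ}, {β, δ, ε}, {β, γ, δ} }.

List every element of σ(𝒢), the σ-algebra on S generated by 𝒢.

Begin from { {}, {α, β, γ}, {β, γ, δ}, {β, δ, ε}, S } (that is, 𝒢 plus ∅ and S).
Iteration 1 (5 new):
  {α, γ}  = ᶜ of {β, δ, ε}
  {α, ε}  = ᶜ of {β, γ, δ}
  {δ, ε}  = ᶜ of {α, β, γ}
  {α, β, γ, δ}  = {α, β, γ} ∪ {β, γ, δ}
  {β, γ, δ, ε}  = {β, γ, δ} ∪ {β, δ, ε}
  — 10 sets.
Iteration 2 adds 7:
  {α}  = ᶜ of {β, γ, δ, ε}
  {ε}  = ᶜ of {α, β, γ, δ}
  {α, γ, ε}  = {α, γ} ∪ {α, ε}
  {α, δ, ε}  = {δ, ε} ∪ {α, ε}
  {α, β, γ, ε}  = {α, β, γ} ∪ {α, ε}
  {α, β, δ, ε}  = {α, ε} ∪ {β, δ, ε}
  {α, γ, δ, ε}  = {δ, ε} ∪ {α, γ}
  — 17 sets.
Iteration 3: +5 →
  {β}  = ᶜ of {α, γ, δ, ε}
  {γ}  = ᶜ of {α, β, δ, ε}
  {δ}  = ᶜ of {α, β, γ, ε}
  {β, γ}  = ᶜ of {α, δ, ε}
  {β, δ}  = ᶜ of {α, γ, ε}
  — 22 sets.
Iteration 4. New:
  {α, β}  = {β} ∪ {α}
  {α, δ}  = {δ} ∪ {α}
  {β, ε}  = {β} ∪ {ε}
  {γ, δ}  = {γ} ∪ {δ}
  {γ, ε}  = {ε} ∪ {γ}
  {α, β, δ}  = {β, δ} ∪ {α}
  {α, β, ε}  = {β} ∪ {α, ε}
  {α, γ, δ}  = {α, γ} ∪ {δ}
  {β, γ, ε}  = {ε} ∪ {β, γ}
  {γ, δ, ε}  = {δ, ε} ∪ {γ}
  — 32 sets.
Iteration 5: already closed under ᶜ and ∪.

σ(𝒢) = { {}, {α}, {β}, {γ}, {δ}, {ε}, {α, β}, {α, γ}, {α, δ}, {α, ε}, {β, γ}, {β, δ}, {β, ε}, {γ, δ}, {γ, ε}, {δ, ε}, {α, β, γ}, {α, β, δ}, {α, β, ε}, {α, γ, δ}, {α, γ, ε}, {α, δ, ε}, {β, γ, δ}, {β, γ, ε}, {β, δ, ε}, {γ, δ, ε}, {α, β, γ, δ}, {α, β, γ, ε}, {α, β, δ, ε}, {α, γ, δ, ε}, {β, γ, δ, ε}, S }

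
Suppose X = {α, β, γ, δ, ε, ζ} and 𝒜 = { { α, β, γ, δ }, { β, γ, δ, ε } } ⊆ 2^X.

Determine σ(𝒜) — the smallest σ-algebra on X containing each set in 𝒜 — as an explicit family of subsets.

Initial family (4 sets): { ∅, { α, β, γ, δ }, { β, γ, δ, ε }, X }.
Pass 1 adds 3:
  { α, ζ }  = { β, γ, δ, ε }ᶜ
  { ε, ζ }  = { α, β, γ, δ }ᶜ
  { α, β, γ, δ, ε }  = { β, γ, δ, ε } ∪ { α, β, γ, δ }
  (now 7)
Pass 2: +4 →
  { ζ }  = { α, β, γ, δ, ε }ᶜ
  { α, ε, ζ }  = { ε, ζ } ∪ { α, ζ }
  { α, β, γ, δ, ζ }  = { α, ζ } ∪ { α, β, γ, δ }
  { β, γ, δ, ε, ζ }  = { ε, ζ } ∪ { β, γ, δ, ε }
  (now 11)
Pass 3. New:
  { α }  = { β, γ, δ, ε, ζ }ᶜ
  { ε }  = { α, β, γ, δ, ζ }ᶜ
  { β, γ, δ }  = { α, ε, ζ }ᶜ
  (now 14)
Pass 4 adds 2:
  { α, ε }  = { ε } ∪ { α }
  { β, γ, δ, ζ }  = { β, γ, δ } ∪ { ζ }
  (now 16)
Pass 5: closed — nothing new.

|σ(𝒜)| = 16.  σ(𝒜) = { ∅, { α }, { ε }, { ζ }, { α, ε }, { α, ζ }, { ε, ζ }, { α, ε, ζ }, { β, γ, δ }, { α, β, γ, δ }, { β, γ, δ, ε }, { β, γ, δ, ζ }, { α, β, γ, δ, ε }, { α, β, γ, δ, ζ }, { β, γ, δ, ε, ζ }, X }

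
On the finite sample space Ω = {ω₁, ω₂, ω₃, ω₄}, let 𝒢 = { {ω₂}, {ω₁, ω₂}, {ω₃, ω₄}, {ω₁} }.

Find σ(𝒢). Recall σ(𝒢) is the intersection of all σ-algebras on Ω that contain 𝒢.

Initial family (6 sets): { ∅, {ω₁}, {ω₂}, {ω₁, ω₂}, {ω₃, ω₄}, Ω }.
Step 1: 2 new —
  {ω₁, ω₃, ω₄}  = ᶜ of {ω₂}
  {ω₂, ω₃, ω₄}  = ᶜ of {ω₁}
Step 2: stable.

Therefore σ(𝒢) = { ∅, {ω₁}, {ω₂}, {ω₁, ω₂}, {ω₃, ω₄}, {ω₁, ω₃, ω₄}, {ω₂, ω₃, ω₄}, Ω } (|σ(𝒢)| = 8).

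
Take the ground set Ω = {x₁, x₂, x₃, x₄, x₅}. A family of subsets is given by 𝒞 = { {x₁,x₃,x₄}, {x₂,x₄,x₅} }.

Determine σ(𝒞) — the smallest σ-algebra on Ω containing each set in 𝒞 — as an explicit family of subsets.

σ(𝒞) = { ∅, {x₄}, {x₁,x₃}, {x₂,x₅}, {x₁,x₃,x₄}, {x₂,x₄,x₅}, {x₁,x₂,x₃,x₅}, Ω }

Check:
Seed the family with 𝒞 together with ∅ and Ω: { ∅, {x₁,x₃,x₄}, {x₂,x₄,x₅}, Ω }.
Round 1: 2 new —
  {x₁,x₃}  = ᶜ of {x₂,x₄,x₅}
  {x₂,x₅}  = ᶜ of {x₁,x₃,x₄}
  — 6 sets.
Round 2: 1 new —
  {x₁,x₂,x₃,x₅}  = {x₂,x₅} ∪ {x₁,x₃}
  — 7 sets.
Round 3: +1 →
  {x₄}  = ᶜ of {x₁,x₂,x₃,x₅}
  — 8 sets.
Round 4: no new sets; the family is a σ-algebra.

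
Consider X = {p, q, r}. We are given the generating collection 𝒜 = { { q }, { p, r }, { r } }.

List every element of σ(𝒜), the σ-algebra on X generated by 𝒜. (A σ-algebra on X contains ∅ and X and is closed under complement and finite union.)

σ(𝒜) (8 sets): { ∅, { p }, { q }, { r }, { p, q }, { p, r }, { q, r }, X }

Working:
Start: 𝒜 ∪ {∅, X} = { ∅, { q }, { r }, { p, r }, X }.
Step 1 adds 2:
  { p, q }  = complement { r }
  { q, r }  = { r } ∪ { q }
Step 2: 1 new —
  { p }  = complement { q, r }
Step 3: closed — nothing new.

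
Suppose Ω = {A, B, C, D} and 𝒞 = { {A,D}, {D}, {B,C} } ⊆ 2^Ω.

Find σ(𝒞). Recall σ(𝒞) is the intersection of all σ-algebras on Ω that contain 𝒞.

σ(𝒞) = { {}, {A}, {D}, {A,D}, {B,C}, {A,B,C}, {B,C,D}, Ω }

Working:
Start: 𝒞 ∪ {∅, Ω} = { {}, {D}, {A,D}, {B,C}, Ω }.
Pass 1 adds 2:
  {A,B,C}  = {D}ᶜ
  {B,C,D}  = {B,C} ∪ {D}
  |family| = 7
Pass 2: 1 new —
  {A}  = {B,C,D}ᶜ
  |family| = 8
Pass 3: stable.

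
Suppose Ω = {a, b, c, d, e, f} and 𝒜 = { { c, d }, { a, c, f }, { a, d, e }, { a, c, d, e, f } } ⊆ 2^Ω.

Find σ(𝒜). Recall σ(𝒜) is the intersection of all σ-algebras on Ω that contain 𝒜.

Seed the family with 𝒜 together with ∅ and Ω: { {  }, { c, d }, { a, c, f }, { a, d, e }, { a, c, d, e, f }, Ω }.
Round 1: 6 new —
  { b }  = Ω∖{ a, c, d, e, f }
  { b, c, f }  = Ω∖{ a, d, e }
  { b, d, e }  = Ω∖{ a, c, f }
  { a, b, e, f }  = Ω∖{ c, d }
  { a, c, d, e }  = { a, d, e } ∪ { c, d }
  { a, c, d, f }  = { c, d } ∪ { a, c, f }
  |family| = 12
Round 2: +12 →
  { b, e }  = Ω∖{ a, c, d, f }
  { b, f }  = Ω∖{ a, c, d, e }
  { b, c, d }  = { c, d } ∪ { b }
  { a, b, c, f }  = { a, c, f } ∪ { b, c, f }
  { a, b, d, e }  = { a, d, e } ∪ { b }
  { b, c, d, e }  = { c, d } ∪ { b, d, e }
  { b, c, d, f }  = { c, d } ∪ { b, c, f }
  { a, b, c, d, e }  = { b } ∪ { a, c, d, e }
  { a, b, c, d, f }  = { b, c, f } ∪ { a, c, d, f }
  { a, b, c, e, f }  = { a, c, f } ∪ { a, b, e, f }
  { a, b, d, e, f }  = { a, d, e } ∪ { a, b, e, f }
  { b, c, d, e, f }  = { b, c, f } ∪ { b, d, e }
  |family| = 24
Round 3 adds 13:
  { a }  = Ω∖{ b, c, d, e, f }
  { c }  = Ω∖{ a, b, d, e, f }
  { d }  = Ω∖{ a, b, c, e, f }
  { e }  = Ω∖{ a, b, c, d, f }
  { f }  = Ω∖{ a, b, c, d, e }
  { a, e }  = Ω∖{ b, c, d, f }
  { a, f }  = Ω∖{ b, c, d, e }
  { c, f }  = Ω∖{ a, b, d, e }
  { d, e }  = Ω∖{ a, b, c, f }
  { a, e, f }  = Ω∖{ b, c, d }
  { b, e, f }  = { b, e } ∪ { b, f }
  { b, c, e, f }  = { b, e } ∪ { b, c, f }
  { b, d, e, f }  = { b, d, e } ∪ { b, f }
  |family| = 37
Round 4 adds 23:
  { a, b }  = { a } ∪ { b }
  { a, c }  = Ω∖{ b, d, e, f }
  { a, d }  = Ω∖{ b, c, e, f }
  { b, c }  = { b } ∪ { c }
  { b, d }  = { b } ∪ { d }
  { c, e }  = { e } ∪ { c }
  { d, f }  = { f } ∪ { d }
  { e, f }  = { f } ∪ { e }
  { a, b, e }  = { b, e } ∪ { a }
  { a, b, f }  = { a } ∪ { b, f }
  { a, c, d }  = Ω∖{ b, e, f }
  { a, c, e }  = { c } ∪ { a, e }
  { a, d, f }  = { a, f } ∪ { d }
  { b, c, e }  = { b, e } ∪ { c }
  { b, d, f }  = { b, f } ∪ { d }
  { c, d, e }  = { c, d } ∪ { e }
  { c, d, f }  = { c, d } ∪ { f }
  { c, e, f }  = { e } ∪ { c, f }
  { d, e, f }  = { f } ∪ { d, e }
  { a, b, c, d }  = { a } ∪ { b, c, d }
  { a, c, e, f }  = { a, c, f } ∪ { e }
  { a, d, e, f }  = { a, d, e } ∪ { a, f }
  { c, d, e, f }  = { d, e } ∪ { c, f }
  |family| = 60
Round 5 adds 4:
  { a, b, c }  = Ω∖{ d, e, f }
  { a, b, d }  = Ω∖{ c, e, f }
  { a, b, c, e }  = Ω∖{ d, f }
  { a, b, d, f }  = Ω∖{ c, e }
  |family| = 64
Round 6: closed — nothing new.

σ(𝒜) = { {  }, { a }, { b }, { c }, { d }, { e }, { f }, { a, b }, { a, c }, { a, d }, { a, e }, { a, f }, { b, c }, { b, d }, { b, e }, { b, f }, { c, d }, { c, e }, { c, f }, { d, e }, { d, f }, { e, f }, { a, b, c }, { a, b, d }, { a, b, e }, { a, b, f }, { a, c, d }, { a, c, e }, { a, c, f }, { a, d, e }, { a, d, f }, { a, e, f }, { b, c, d }, { b, c, e }, { b, c, f }, { b, d, e }, { b, d, f }, { b, e, f }, { c, d, e }, { c, d, f }, { c, e, f }, { d, e, f }, { a, b, c, d }, { a, b, c, e }, { a, b, c, f }, { a, b, d, e }, { a, b, d, f }, { a, b, e, f }, { a, c, d, e }, { a, c, d, f }, { a, c, e, f }, { a, d, e, f }, { b, c, d, e }, { b, c, d, f }, { b, c, e, f }, { b, d, e, f }, { c, d, e, f }, { a, b, c, d, e }, { a, b, c, d, f }, { a, b, c, e, f }, { a, b, d, e, f }, { a, c, d, e, f }, { b, c, d, e, f }, Ω }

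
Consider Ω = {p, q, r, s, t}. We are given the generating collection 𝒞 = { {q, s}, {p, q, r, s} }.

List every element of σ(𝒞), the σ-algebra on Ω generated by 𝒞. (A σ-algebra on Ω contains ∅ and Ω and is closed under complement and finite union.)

σ(𝒞) = { {}, {t}, {p, r}, {q, s}, {p, r, t}, {q, s, t}, {p, q, r, s}, Ω }

Trace:
Take S₀ = 𝒞 ∪ {∅, Ω} = { {}, {q, s}, {p, q, r, s}, Ω }.
Pass 1 adds 2:
  {t}  = {p, q, r, s}ᶜ
  {p, r, t}  = {q, s}ᶜ
  (now 6)
Pass 2 (1 new):
  {q, s, t}  = {q, s} ∪ {t}
  (now 7)
Pass 3: +1 →
  {p, r}  = {q, s, t}ᶜ
  (now 8)
Pass 4: stable.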